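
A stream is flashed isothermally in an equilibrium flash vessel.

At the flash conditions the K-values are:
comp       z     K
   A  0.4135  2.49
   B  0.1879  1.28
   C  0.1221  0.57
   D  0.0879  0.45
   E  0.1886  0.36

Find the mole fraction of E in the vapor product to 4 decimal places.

y_E = 0.1169

Newton–Raphson from β = 0.52:
  β = 0.5200: g = 0.07683, g' = -0.5658 → β = 0.6558
  β = 0.6558: g = -0.00067, g' = -0.5836 → β = 0.6546
Converged at β = 0.6546.
Compositions from xᵢ = zᵢ/(1+β(Kᵢ−1)), yᵢ = Kᵢxᵢ:
  A: x = 0.2093, y = 0.5212
  B: x = 0.1588, y = 0.2033
  C: x = 0.1699, y = 0.0969
  D: x = 0.1374, y = 0.0618
  E: x = 0.3246, y = 0.1169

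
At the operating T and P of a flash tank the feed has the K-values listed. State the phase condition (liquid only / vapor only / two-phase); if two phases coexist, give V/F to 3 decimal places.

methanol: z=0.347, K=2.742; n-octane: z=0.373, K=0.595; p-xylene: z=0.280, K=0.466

ΣzᵢKᵢ = 1.304; Σzᵢ/Kᵢ = 1.354.
Both exceed 1, so a two-phase solution exists.
Material balance + equilibrium reduce to Σ zᵢ(Kᵢ−1)/(1+ψ(Kᵢ−1)) = 0.
Newton iteration, ψ⁰ = 0.5:
  ψ = 0.500: g = -0.0703, g' = -0.546 → ψ = 0.371
  ψ = 0.371: g = 0.0029, g' = -0.597 → ψ = 0.376
Converged at ψ = 0.376.

two-phase, V/F = 0.376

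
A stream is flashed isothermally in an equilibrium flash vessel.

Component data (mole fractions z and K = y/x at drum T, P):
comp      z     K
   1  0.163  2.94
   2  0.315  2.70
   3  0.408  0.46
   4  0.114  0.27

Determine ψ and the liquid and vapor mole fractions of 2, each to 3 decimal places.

ψ = 0.521, x_2 = 0.167, y_2 = 0.451

Rachford–Rice: g(ψ) = Σ zᵢ(Kᵢ−1)/(1+ψ(Kᵢ−1)) = 0.
Check two-phase: ΣzᵢKᵢ = 1.548 > 1 and Σzᵢ/Kᵢ = 1.481 > 1, so g(0) = 0.548 > 0 and g(1) = -0.481 < 0.
Newton iteration, ψ⁰ = 0.36:
  ψ = 0.360: g = 0.1320, g' = -0.858 → ψ = 0.514
  ψ = 0.514: g = 0.0061, g' = -0.797 → ψ = 0.521
Converged at ψ = 0.521.
Compositions from xᵢ = zᵢ/(1+ψ(Kᵢ−1)), yᵢ = Kᵢxᵢ:
  1: x = 0.081, y = 0.238
  2: x = 0.167, y = 0.451
  3: x = 0.568, y = 0.261
  4: x = 0.184, y = 0.050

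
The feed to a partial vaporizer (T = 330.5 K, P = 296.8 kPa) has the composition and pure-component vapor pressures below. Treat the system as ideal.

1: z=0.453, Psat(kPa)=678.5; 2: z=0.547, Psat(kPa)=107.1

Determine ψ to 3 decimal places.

Raoult's law: Kᵢ = Pᵢˢᵃᵗ/P = Pᵢˢᵃᵗ/296.8.
  K_1 = 678.5/296.8 = 2.28605, K_2 = 107.1/296.8 = 0.36085
Let ψ = V/F and solve Σ zᵢ(Kᵢ−1)/(1+ψ(Kᵢ−1)) = 0.
g(0) = ΣzᵢKᵢ − 1 = 0.233 and g(1) = 1 − Σzᵢ/Kᵢ = -0.714, so a root lies in (0, 1).
Binary case is linear: z₁(K₁−1)(1+ψ(K₂−1)) + z₂(K₂−1)(1+ψ(K₁−1)) = 0
⇒ ψ = [z₁(K₁−1)+z₂(K₂−1)] / [−(K₁−1)(K₂−1)] = 0.2330/0.8220 = 0.283

ψ = 0.283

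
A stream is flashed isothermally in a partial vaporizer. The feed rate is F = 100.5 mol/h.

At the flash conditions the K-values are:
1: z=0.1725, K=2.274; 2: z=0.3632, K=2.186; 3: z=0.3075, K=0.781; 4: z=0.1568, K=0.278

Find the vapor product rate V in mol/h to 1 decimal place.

V = 77.4 mol/h

Let ψ = V/F and solve Σ zᵢ(Kᵢ−1)/(1+ψ(Kᵢ−1)) = 0.
Feasibility: ΣzᵢKᵢ = 1.4700, Σzᵢ/Kᵢ = 1.1998 — both > 1, two phases present.
Iterate (Newton) starting at ψ = 0.6:
  ψ = 0.6000: g = 0.09896, g' = -0.5383 → ψ = 0.7838
  ψ = 0.7838: g = -0.00892, g' = -0.6626 → ψ = 0.7704
  ψ = 0.7704: g = -0.00011, g' = -0.6472 → ψ = 0.7702
Converged at ψ = 0.7702.
Then V = ψ·F = 0.7702·100.5 = 77.4 mol/h and L = F − V = 23.1 mol/h.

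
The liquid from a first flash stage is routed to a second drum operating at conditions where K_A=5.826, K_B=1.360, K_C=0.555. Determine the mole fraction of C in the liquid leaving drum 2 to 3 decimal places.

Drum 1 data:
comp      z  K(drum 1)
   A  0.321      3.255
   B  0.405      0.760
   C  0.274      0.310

x_C (drum 2) = 0.625

Drum 1:
Let ψ₁ = V/F and solve Σ zᵢ(Kᵢ−1)/(1+ψ₁(Kᵢ−1)) = 0.
Check two-phase: ΣzᵢKᵢ = 1.438 > 1 and Σzᵢ/Kᵢ = 1.515 > 1, so g(0) = 0.438 > 0 and g(1) = -0.515 < 0.
Newton–Raphson from ψ₁ = 0.5:
  ψ₁ = 0.500: g = -0.0589, g' = -0.695 → ψ₁ = 0.415
  ψ₁ = 0.415: g = 0.0008, g' = -0.720 → ψ₁ = 0.416
Converged at ψ₁ = 0.416.
Drum-1 compositions:
  A: x = 0.166, y = 0.539
  B: x = 0.450, y = 0.342
  C: x = 0.384, y = 0.119
Drum-2 feed = drum-1 liquid: z₂ = (0.1655, 0.4500, 0.3845).
Drum 2:
Rachford–Rice: g(ψ₂) = Σ zᵢ(Kᵢ−1)/(1+ψ₂(Kᵢ−1)) = 0.
g(0) = ΣzᵢKᵢ − 1 = 0.790 and g(1) = 1 − Σzᵢ/Kᵢ = -0.052, so a root lies in (0, 1).
Newton–Raphson from ψ₂ = 0.5:
  ψ₂ = 0.500: g = 0.1513, g' = -0.499 → ψ₂ = 0.803
  ψ₂ = 0.803: g = 0.0232, g' = -0.382 → ψ₂ = 0.864
Converged at ψ₂ = 0.864.
  A: x = 0.032, y = 0.186
  B: x = 0.343, y = 0.467
  C: x = 0.625, y = 0.347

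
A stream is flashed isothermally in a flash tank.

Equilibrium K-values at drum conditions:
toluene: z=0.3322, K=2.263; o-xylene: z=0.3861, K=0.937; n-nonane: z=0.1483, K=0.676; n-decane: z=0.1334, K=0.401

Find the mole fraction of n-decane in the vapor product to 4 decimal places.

y_n-decane = 0.0914

Iterate (Newton) starting at V/F = 0.5:
  V/F = 0.5000: g = 0.06064, g' = -0.3204 → V/F = 0.6893
  V/F = 0.6893: g = 0.00092, g' = -0.3178 → V/F = 0.6921
Converged at V/F = 0.6921.
Compositions from xᵢ = zᵢ/(1+V/F(Kᵢ−1)), yᵢ = Kᵢxᵢ:
  toluene: x = 0.1773, y = 0.4011
  o-xylene: x = 0.4037, y = 0.3783
  n-nonane: x = 0.1912, y = 0.1292
  n-decane: x = 0.2279, y = 0.0914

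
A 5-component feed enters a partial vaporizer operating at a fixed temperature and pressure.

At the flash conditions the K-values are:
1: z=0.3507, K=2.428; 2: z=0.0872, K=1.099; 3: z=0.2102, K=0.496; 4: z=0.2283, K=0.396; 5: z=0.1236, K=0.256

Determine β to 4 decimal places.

Let β = V/F and solve Σ zᵢ(Kᵢ−1)/(1+β(Kᵢ−1)) = 0.
g(0) = ΣzᵢKᵢ − 1 = 0.1736 and g(1) = 1 − Σzᵢ/Kᵢ = -0.7069, so a root lies in (0, 1).
Newton iteration, β⁰ = 0.5:
  β = 0.5000: g = -0.18521, g' = -0.6841 → β = 0.2293
  β = 0.2293: g = -0.00498, g' = -0.6866 → β = 0.2220
Converged at β = 0.2220.

β = 0.2220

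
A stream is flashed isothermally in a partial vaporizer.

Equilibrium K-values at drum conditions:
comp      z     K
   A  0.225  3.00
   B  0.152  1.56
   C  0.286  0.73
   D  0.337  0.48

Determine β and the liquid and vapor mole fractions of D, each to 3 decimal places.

Rachford–Rice: g(β) = Σ zᵢ(Kᵢ−1)/(1+β(Kᵢ−1)) = 0.
Check two-phase: ΣzᵢKᵢ = 1.283 > 1 and Σzᵢ/Kᵢ = 1.266 > 1, so g(0) = 0.283 > 0 and g(1) = -0.266 < 0.
Iterate (Newton) starting at β = 0.5:
  β = 0.500: g = -0.0346, g' = -0.448 → β = 0.423
  β = 0.423: g = 0.0008, g' = -0.472 → β = 0.425
Converged at β = 0.425.
Compositions from xᵢ = zᵢ/(1+β(Kᵢ−1)), yᵢ = Kᵢxᵢ:
  A: x = 0.122, y = 0.365
  B: x = 0.123, y = 0.192
  C: x = 0.323, y = 0.236
  D: x = 0.432, y = 0.208

β = 0.425, x_D = 0.432, y_D = 0.208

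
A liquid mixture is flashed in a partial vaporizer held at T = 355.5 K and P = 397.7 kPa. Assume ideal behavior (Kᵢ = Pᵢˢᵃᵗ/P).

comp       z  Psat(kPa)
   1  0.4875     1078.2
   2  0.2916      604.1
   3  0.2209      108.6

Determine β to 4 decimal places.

β = 0.8723

Raoult's law: Kᵢ = Pᵢˢᵃᵗ/P = Pᵢˢᵃᵗ/397.7.
  K_1 = 1078.2/397.7 = 2.711089, K_2 = 604.1/397.7 = 1.518984, K_3 = 108.6/397.7 = 0.273070
Iterate (Newton) starting at β = 0.47:
  β = 0.4700: g = 0.34008, g' = -0.7586 → β = 0.9183
  β = 0.9183: g = -0.05614, g' = -1.3081 → β = 0.8754
  β = 0.8754: g = -0.00359, g' = -1.1487 → β = 0.8723
Converged at β = 0.8723.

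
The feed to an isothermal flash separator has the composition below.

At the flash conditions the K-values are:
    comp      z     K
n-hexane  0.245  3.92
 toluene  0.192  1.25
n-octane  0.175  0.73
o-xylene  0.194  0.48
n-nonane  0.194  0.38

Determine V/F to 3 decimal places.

V/F = 0.450

Newton–Raphson from V/F = 0.5:
  V/F = 0.500: g = -0.0318, g' = -0.624 → V/F = 0.449
  V/F = 0.449: g = 0.0006, g' = -0.650 → V/F = 0.450
Converged at V/F = 0.450.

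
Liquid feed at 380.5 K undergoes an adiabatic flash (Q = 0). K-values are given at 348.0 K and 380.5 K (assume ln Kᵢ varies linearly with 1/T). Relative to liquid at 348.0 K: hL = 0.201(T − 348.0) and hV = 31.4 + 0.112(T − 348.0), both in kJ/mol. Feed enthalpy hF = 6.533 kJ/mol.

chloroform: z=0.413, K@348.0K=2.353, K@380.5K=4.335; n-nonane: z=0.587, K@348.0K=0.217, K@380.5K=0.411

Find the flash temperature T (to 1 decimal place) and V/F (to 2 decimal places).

Adiabatic flash: solve Rachford–Rice at each trial T, then check hF = ψ·hV(T) + (1−ψ)·hL(T).
  T = 348.0 K: K = (2.353, 0.217), RR gives ψ = 0.094, H_out = 2.939 kJ/mol
  T = 380.5 K: K = (4.335, 0.411), RR gives ψ = 0.525, H_out = 21.504 kJ/mol
  T = 364.2 K: K = (3.235, 0.303), RR gives ψ = 0.330, H_out = 13.128 kJ/mol
  T = 356.1 K: K = (2.769, 0.257), RR gives ψ = 0.224, H_out = 8.505 kJ/mol
  T = 352.1 K: K = (2.557, 0.237), RR gives ψ = 0.164, H_out = 5.920 kJ/mol
  T = 354.1 K: K = (2.662, 0.247), RR gives ψ = 0.195, H_out = 7.246 kJ/mol
Linear interpolation between T = 352.1 (H_out = 5.920) and T = 354.1 (H_out = 7.246) on hF = 6.533 gives T ≈ 353.0 K, at which ψ = 0.18.

T = 353.0 K, V/F = 0.18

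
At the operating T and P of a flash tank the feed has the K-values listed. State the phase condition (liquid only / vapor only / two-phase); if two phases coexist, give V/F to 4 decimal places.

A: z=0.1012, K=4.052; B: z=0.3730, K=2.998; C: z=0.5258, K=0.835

vapor only

ΣzᵢKᵢ = 1.9674; Σzᵢ/Kᵢ = 0.7791.
Since Σzᵢ/Kᵢ < 1 the mixture is above its dew point — single vapor phase.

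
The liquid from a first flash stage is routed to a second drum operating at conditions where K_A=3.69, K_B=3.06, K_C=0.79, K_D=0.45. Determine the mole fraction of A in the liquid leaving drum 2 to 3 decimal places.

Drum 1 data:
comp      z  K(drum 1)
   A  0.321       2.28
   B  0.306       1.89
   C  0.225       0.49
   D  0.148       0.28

Drum 1:
Let ψ₁ = V/F and solve Σ zᵢ(Kᵢ−1)/(1+ψ₁(Kᵢ−1)) = 0.
g(0) = ΣzᵢKᵢ − 1 = 0.462 and g(1) = 1 − Σzᵢ/Kᵢ = -0.290, so a root lies in (0, 1).
Iterate (Newton) starting at ψ₁ = 0.5:
  ψ₁ = 0.500: g = 0.1185, g' = -0.604 → ψ₁ = 0.696
  ψ₁ = 0.696: g = -0.0061, g' = -0.688 → ψ₁ = 0.687
Converged at ψ₁ = 0.687.
Drum-1 compositions:
  A: x = 0.171, y = 0.389
  B: x = 0.190, y = 0.359
  C: x = 0.346, y = 0.170
  D: x = 0.293, y = 0.082
Drum-2 feed = drum-1 liquid: z₂ = (0.1708, 0.1899, 0.3464, 0.2929).
Drum 2:
Newton–Raphson from ψ₂ = 0.67:
  ψ₂ = 0.670: g = -0.0115, g' = -0.542 → ψ₂ = 0.649
Converged at ψ₂ = 0.649.
  A: x = 0.062, y = 0.230
  B: x = 0.081, y = 0.249
  C: x = 0.401, y = 0.317
  D: x = 0.455, y = 0.205

x_A (drum 2) = 0.062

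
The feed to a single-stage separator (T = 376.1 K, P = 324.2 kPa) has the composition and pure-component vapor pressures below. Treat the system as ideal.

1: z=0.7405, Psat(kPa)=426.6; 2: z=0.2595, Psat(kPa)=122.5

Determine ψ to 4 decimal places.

Raoult's law: Kᵢ = Pᵢˢᵃᵗ/P = Pᵢˢᵃᵗ/324.2.
  K_1 = 426.6/324.2 = 1.315854, K_2 = 122.5/324.2 = 0.377853
Rachford–Rice: g(ψ) = Σ zᵢ(Kᵢ−1)/(1+ψ(Kᵢ−1)) = 0.
Check two-phase: ΣzᵢKᵢ = 1.0724 > 1 and Σzᵢ/Kᵢ = 1.2495 > 1, so g(0) = 0.0724 > 0 and g(1) = -0.2495 < 0.
Iterate (Newton) starting at ψ = 0.55:
  ψ = 0.5500: g = -0.04616, g' = -0.2857 → ψ = 0.3885
  ψ = 0.3885: g = -0.00458, g' = -0.2333 → ψ = 0.3689
  ψ = 0.3689: g = -0.00005, g' = -0.2284 → ψ = 0.3687
Converged at ψ = 0.3687.

ψ = 0.3687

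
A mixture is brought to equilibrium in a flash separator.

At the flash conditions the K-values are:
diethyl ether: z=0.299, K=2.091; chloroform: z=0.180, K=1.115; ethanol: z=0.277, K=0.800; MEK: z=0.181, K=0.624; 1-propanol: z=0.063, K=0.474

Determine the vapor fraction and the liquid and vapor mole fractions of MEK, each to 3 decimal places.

ψ = 0.677, x_MEK = 0.243, y_MEK = 0.152

Newton iteration, ψ⁰ = 0.5:
  ψ = 0.500: g = 0.0403, g' = -0.236 → ψ = 0.671
  ψ = 0.671: g = 0.0013, g' = -0.223 → ψ = 0.677
Converged at ψ = 0.677.
Compositions from xᵢ = zᵢ/(1+ψ(Kᵢ−1)), yᵢ = Kᵢxᵢ:
  diethyl ether: x = 0.172, y = 0.360
  chloroform: x = 0.167, y = 0.186
  ethanol: x = 0.320, y = 0.256
  MEK: x = 0.243, y = 0.152
  1-propanol: x = 0.098, y = 0.046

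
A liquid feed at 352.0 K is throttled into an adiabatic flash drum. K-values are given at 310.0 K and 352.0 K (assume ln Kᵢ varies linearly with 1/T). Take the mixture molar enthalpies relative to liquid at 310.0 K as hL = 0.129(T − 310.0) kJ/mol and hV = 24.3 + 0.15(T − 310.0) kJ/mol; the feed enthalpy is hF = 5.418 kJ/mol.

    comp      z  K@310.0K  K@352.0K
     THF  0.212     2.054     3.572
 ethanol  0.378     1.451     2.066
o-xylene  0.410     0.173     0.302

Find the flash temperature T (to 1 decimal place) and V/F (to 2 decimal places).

T = 315.7 K, V/F = 0.19

Adiabatic flash: solve Rachford–Rice at each trial T, then check hF = ψ·hV(T) + (1−ψ)·hL(T).
  T = 310.0 K: K = (2.054, 1.451, 0.173), RR gives ψ = 0.093, H_out = 2.252 kJ/mol
  T = 352.0 K: K = (3.572, 2.066, 0.302), RR gives ψ = 0.566, H_out = 19.678 kJ/mol
  T = 331.0 K: K = (2.757, 1.751, 0.233), RR gives ψ = 0.380, H_out = 12.112 kJ/mol
  T = 320.5 K: K = (2.391, 1.599, 0.202), RR gives ψ = 0.259, H_out = 7.708 kJ/mol
  T = 315.2 K: K = (2.217, 1.524, 0.187), RR gives ψ = 0.183, H_out = 5.138 kJ/mol
  T = 317.9 K: K = (2.305, 1.562, 0.194), RR gives ψ = 0.223, H_out = 6.486 kJ/mol
  T = 316.5 K: K = (2.259, 1.542, 0.190), RR gives ψ = 0.203, H_out = 5.798 kJ/mol
  T = 315.9 K: K = (2.240, 1.534, 0.189), RR gives ψ = 0.194, H_out = 5.496 kJ/mol
Linear interpolation between T = 315.2 (H_out = 5.138) and T = 315.9 (H_out = 5.496) on hF = 5.418 gives T ≈ 315.7 K, at which ψ = 0.19.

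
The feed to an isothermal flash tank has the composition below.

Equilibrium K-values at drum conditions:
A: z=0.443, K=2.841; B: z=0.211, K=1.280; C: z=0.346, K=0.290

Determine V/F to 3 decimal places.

Material balance + equilibrium reduce to Σ zᵢ(Kᵢ−1)/(1+V/F(Kᵢ−1)) = 0.
Check two-phase: ΣzᵢKᵢ = 1.629 > 1 and Σzᵢ/Kᵢ = 1.514 > 1, so g(0) = 0.629 > 0 and g(1) = -0.514 < 0.
Newton–Raphson from V/F = 0.49:
  V/F = 0.490: g = 0.1040, g' = -0.838 → V/F = 0.614
  V/F = 0.614: g = -0.0024, g' = -0.891 → V/F = 0.611
Converged at V/F = 0.611.

V/F = 0.611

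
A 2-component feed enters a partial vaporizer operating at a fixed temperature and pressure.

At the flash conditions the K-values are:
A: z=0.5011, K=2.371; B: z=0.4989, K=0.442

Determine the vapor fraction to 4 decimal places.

ψ = 0.5341

Let ψ = V/F and solve Σ zᵢ(Kᵢ−1)/(1+ψ(Kᵢ−1)) = 0.
g(0) = ΣzᵢKᵢ − 1 = 0.4086 and g(1) = 1 − Σzᵢ/Kᵢ = -0.3401, so a root lies in (0, 1).
Binary case is linear: z₁(K₁−1)(1+ψ(K₂−1)) + z₂(K₂−1)(1+ψ(K₁−1)) = 0
⇒ ψ = [z₁(K₁−1)+z₂(K₂−1)] / [−(K₁−1)(K₂−1)] = 0.40862/0.76502 = 0.5341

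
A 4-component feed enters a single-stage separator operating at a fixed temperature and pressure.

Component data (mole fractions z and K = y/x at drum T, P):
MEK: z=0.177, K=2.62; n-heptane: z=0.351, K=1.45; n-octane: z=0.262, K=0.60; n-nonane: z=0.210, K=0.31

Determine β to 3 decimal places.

Material balance + equilibrium reduce to Σ zᵢ(Kᵢ−1)/(1+β(Kᵢ−1)) = 0.
g(0) = ΣzᵢKᵢ − 1 = 0.195 and g(1) = 1 − Σzᵢ/Kᵢ = -0.424, so a root lies in (0, 1).
Iterate (Newton) starting at β = 0.44:
  β = 0.440: g = -0.0360, g' = -0.476 → β = 0.364
Converged at β = 0.364.

β = 0.364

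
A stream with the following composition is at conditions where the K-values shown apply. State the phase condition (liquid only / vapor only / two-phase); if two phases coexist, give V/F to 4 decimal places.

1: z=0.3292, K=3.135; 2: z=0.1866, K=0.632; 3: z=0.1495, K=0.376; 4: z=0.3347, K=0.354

two-phase, V/F = 0.2652

ΣzᵢKᵢ = 1.3247; Σzᵢ/Kᵢ = 1.7433.
Both exceed 1, so a two-phase solution exists.
Rachford–Rice: g(ψ) = Σ zᵢ(Kᵢ−1)/(1+ψ(Kᵢ−1)) = 0.
Newton iteration, ψ⁰ = 0.5:
  ψ = 0.5000: g = -0.19917, g' = -0.8167 → ψ = 0.2561
  ψ = 0.2561: g = 0.00844, g' = -0.9410 → ψ = 0.2651
  ψ = 0.2651: g = 0.00005, g' = -0.9299 → ψ = 0.2652
Converged at ψ = 0.2652.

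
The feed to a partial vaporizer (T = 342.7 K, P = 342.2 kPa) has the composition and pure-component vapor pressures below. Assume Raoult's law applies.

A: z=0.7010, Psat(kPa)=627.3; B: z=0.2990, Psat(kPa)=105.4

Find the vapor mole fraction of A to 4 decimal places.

Raoult's law: Kᵢ = Pᵢˢᵃᵗ/P = Pᵢˢᵃᵗ/342.2.
  K_A = 627.3/342.2 = 1.833139, K_B = 105.4/342.2 = 0.308007
Rachford–Rice: g(V/F) = Σ zᵢ(Kᵢ−1)/(1+V/F(Kᵢ−1)) = 0.
g(0) = ΣzᵢKᵢ − 1 = 0.3771 and g(1) = 1 − Σzᵢ/Kᵢ = -0.3532, so a root lies in (0, 1).
Binary case is linear: z₁(K₁−1)(1+V/F(K₂−1)) + z₂(K₂−1)(1+V/F(K₁−1)) = 0
⇒ V/F = [z₁(K₁−1)+z₂(K₂−1)] / [−(K₁−1)(K₂−1)] = 0.37712/0.57653 = 0.6541
Compositions from xᵢ = zᵢ/(1+V/F(Kᵢ−1)), yᵢ = Kᵢxᵢ:
  A: x = 0.4537, y = 0.8317
  B: x = 0.5463, y = 0.1683

y_A = 0.8317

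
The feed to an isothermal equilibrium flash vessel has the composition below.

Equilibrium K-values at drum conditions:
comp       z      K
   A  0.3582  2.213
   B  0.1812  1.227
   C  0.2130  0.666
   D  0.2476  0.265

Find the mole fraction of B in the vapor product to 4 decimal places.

y_B = 0.2046

Let β = V/F and solve Σ zᵢ(Kᵢ−1)/(1+β(Kᵢ−1)) = 0.
Feasibility: ΣzᵢKᵢ = 1.2225, Σzᵢ/Kᵢ = 1.5637 — both > 1, two phases present.
Newton–Raphson from β = 0.49:
  β = 0.4900: g = -0.05995, g' = -0.5756 → β = 0.3858
  β = 0.3858: g = -0.00190, g' = -0.5444 → β = 0.3824
Converged at β = 0.3824.
Compositions from xᵢ = zᵢ/(1+β(Kᵢ−1)), yᵢ = Kᵢxᵢ:
  A: x = 0.2447, y = 0.5415
  B: x = 0.1667, y = 0.2046
  C: x = 0.2442, y = 0.1626
  D: x = 0.3444, y = 0.0913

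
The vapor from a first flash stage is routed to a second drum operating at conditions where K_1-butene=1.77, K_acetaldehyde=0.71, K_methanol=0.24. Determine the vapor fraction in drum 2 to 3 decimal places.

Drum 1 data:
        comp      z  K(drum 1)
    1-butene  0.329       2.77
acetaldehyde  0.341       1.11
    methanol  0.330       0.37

V/F (drum 2) = 0.256

Drum 1:
Let ψ₁ = V/F and solve Σ zᵢ(Kᵢ−1)/(1+ψ₁(Kᵢ−1)) = 0.
Check two-phase: ΣzᵢKᵢ = 1.412 > 1 and Σzᵢ/Kᵢ = 1.318 > 1, so g(0) = 0.412 > 0 and g(1) = -0.318 < 0.
Newton iteration, ψ₁⁰ = 0.53:
  ψ₁ = 0.530: g = 0.0238, g' = -0.573 → ψ₁ = 0.572
  ψ₁ = 0.572: g = -0.0001, g' = -0.578 → ψ₁ = 0.571
Converged at ψ₁ = 0.571.
Drum-1 compositions:
  1-butene: x = 0.164, y = 0.453
  acetaldehyde: x = 0.321, y = 0.356
  methanol: x = 0.516, y = 0.191
Drum-2 feed = drum-1 vapor: z₂ = (0.4531, 0.3561, 0.1908).
Drum 2:
Let ψ₂ = V/F and solve Σ zᵢ(Kᵢ−1)/(1+ψ₂(Kᵢ−1)) = 0.
Check two-phase: ΣzᵢKᵢ = 1.101 > 1 and Σzᵢ/Kᵢ = 1.552 > 1, so g(0) = 0.101 > 0 and g(1) = -0.552 < 0.
Newton iteration, ψ₂⁰ = 0.5:
  ψ₂ = 0.500: g = -0.1027, g' = -0.468 → ψ₂ = 0.280
  ψ₂ = 0.280: g = -0.0097, g' = -0.395 → ψ₂ = 0.256
Converged at ψ₂ = 0.256.
  1-butene: x = 0.379, y = 0.670
  acetaldehyde: x = 0.385, y = 0.273
  methanol: x = 0.237, y = 0.057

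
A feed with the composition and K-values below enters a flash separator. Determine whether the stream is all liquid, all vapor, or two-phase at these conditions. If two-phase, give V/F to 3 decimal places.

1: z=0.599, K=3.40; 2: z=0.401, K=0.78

all vapor

ΣzᵢKᵢ = 2.349; Σzᵢ/Kᵢ = 0.690.
Since Σzᵢ/Kᵢ < 1 the mixture is above its dew point — single vapor phase.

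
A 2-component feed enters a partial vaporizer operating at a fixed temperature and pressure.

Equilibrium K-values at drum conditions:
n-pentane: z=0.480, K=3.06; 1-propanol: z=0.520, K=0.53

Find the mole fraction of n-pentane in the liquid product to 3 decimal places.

Rachford–Rice: g(V/F) = Σ zᵢ(Kᵢ−1)/(1+V/F(Kᵢ−1)) = 0.
Check two-phase: ΣzᵢKᵢ = 1.744 > 1 and Σzᵢ/Kᵢ = 1.138 > 1, so g(0) = 0.744 > 0 and g(1) = -0.138 < 0.
Binary case is linear: z₁(K₁−1)(1+V/F(K₂−1)) + z₂(K₂−1)(1+V/F(K₁−1)) = 0
⇒ V/F = [z₁(K₁−1)+z₂(K₂−1)] / [−(K₁−1)(K₂−1)] = 0.7444/0.9682 = 0.769
Compositions from xᵢ = zᵢ/(1+V/F(Kᵢ−1)), yᵢ = Kᵢxᵢ:
  n-pentane: x = 0.186, y = 0.568
  1-propanol: x = 0.814, y = 0.432

x_n-pentane = 0.186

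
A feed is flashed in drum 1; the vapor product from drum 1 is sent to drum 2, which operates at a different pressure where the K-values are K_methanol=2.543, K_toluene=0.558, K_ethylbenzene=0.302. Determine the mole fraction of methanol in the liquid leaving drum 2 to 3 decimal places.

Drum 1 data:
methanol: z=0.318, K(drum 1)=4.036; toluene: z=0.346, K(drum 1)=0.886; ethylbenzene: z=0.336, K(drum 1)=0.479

Drum 1:
Let ψ₁ = V/F and solve Σ zᵢ(Kᵢ−1)/(1+ψ₁(Kᵢ−1)) = 0.
Feasibility: ΣzᵢKᵢ = 1.751, Σzᵢ/Kᵢ = 1.171 — both > 1, two phases present.
Newton–Raphson from ψ₁ = 0.63:
  ψ₁ = 0.630: g = 0.0284, g' = -0.553 → ψ₁ = 0.681
  ψ₁ = 0.681: g = 0.0005, g' = -0.536 → ψ₁ = 0.682
Converged at ψ₁ = 0.682.
Drum-1 compositions:
  methanol: x = 0.104, y = 0.418
  toluene: x = 0.375, y = 0.332
  ethylbenzene: x = 0.521, y = 0.250
Drum-2 feed = drum-1 vapor: z₂ = (0.4179, 0.3324, 0.2497).
Drum 2:
Rachford–Rice: g(ψ₂) = Σ zᵢ(Kᵢ−1)/(1+ψ₂(Kᵢ−1)) = 0.
Check two-phase: ΣzᵢKᵢ = 1.324 > 1 and Σzᵢ/Kᵢ = 1.587 > 1, so g(0) = 0.324 > 0 and g(1) = -0.587 < 0.
Iterate (Newton) starting at ψ₂ = 0.5:
  ψ₂ = 0.500: g = -0.0923, g' = -0.711 → ψ₂ = 0.370
Converged at ψ₂ = 0.370.
  methanol: x = 0.266, y = 0.677
  toluene: x = 0.397, y = 0.222
  ethylbenzene: x = 0.337, y = 0.102

x_methanol (drum 2) = 0.266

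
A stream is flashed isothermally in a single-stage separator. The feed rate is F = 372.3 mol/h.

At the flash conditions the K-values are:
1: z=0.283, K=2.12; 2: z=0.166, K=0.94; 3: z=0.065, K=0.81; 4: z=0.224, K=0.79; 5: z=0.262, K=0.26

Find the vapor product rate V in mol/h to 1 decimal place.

Material balance + equilibrium reduce to Σ zᵢ(Kᵢ−1)/(1+β(Kᵢ−1)) = 0.
Check two-phase: ΣzᵢKᵢ = 1.054 > 1 and Σzᵢ/Kᵢ = 1.682 > 1, so g(0) = 0.054 > 0 and g(1) = -0.682 < 0.
Iterate (Newton) starting at β = 0.61:
  β = 0.610: g = -0.2434, g' = -0.619 → β = 0.217
  β = 0.217: g = -0.0481, g' = -0.447 → β = 0.109
  β = 0.109: g = 0.0007, g' = -0.465 → β = 0.111
Converged at β = 0.111.
Then V = β·F = 0.1107·372.3 = 41.2 mol/h and L = F − V = 331.1 mol/h.

V = 41.2 mol/h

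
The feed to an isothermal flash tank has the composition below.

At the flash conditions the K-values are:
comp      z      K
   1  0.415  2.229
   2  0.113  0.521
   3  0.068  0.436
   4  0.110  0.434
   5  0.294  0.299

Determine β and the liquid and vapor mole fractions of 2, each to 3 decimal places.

Let β = V/F and solve Σ zᵢ(Kᵢ−1)/(1+β(Kᵢ−1)) = 0.
Check two-phase: ΣzᵢKᵢ = 1.149 > 1 and Σzᵢ/Kᵢ = 1.796 > 1, so g(0) = 0.149 > 0 and g(1) = -0.796 < 0.
Newton iteration, β⁰ = 0.5:
  β = 0.500: g = -0.2128, g' = -0.738 → β = 0.212
  β = 0.212: g = -0.0118, g' = -0.699 → β = 0.195
Converged at β = 0.195.
Compositions from xᵢ = zᵢ/(1+β(Kᵢ−1)), yᵢ = Kᵢxᵢ:
  1: x = 0.335, y = 0.746
  2: x = 0.125, y = 0.065
  3: x = 0.076, y = 0.033
  4: x = 0.124, y = 0.054
  5: x = 0.341, y = 0.102

β = 0.195, x_2 = 0.125, y_2 = 0.065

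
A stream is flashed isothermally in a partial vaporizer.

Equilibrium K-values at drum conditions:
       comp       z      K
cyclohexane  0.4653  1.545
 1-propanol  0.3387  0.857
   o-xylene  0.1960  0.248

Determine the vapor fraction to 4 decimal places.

ψ = 0.2194

Let ψ = V/F and solve Σ zᵢ(Kᵢ−1)/(1+ψ(Kᵢ−1)) = 0.
Feasibility: ΣzᵢKᵢ = 1.0578, Σzᵢ/Kᵢ = 1.4867 — both > 1, two phases present.
Newton iteration, ψ⁰ = 0.5:
  ψ = 0.5000: g = -0.08909, g' = -0.3780 → ψ = 0.2644
  ψ = 0.2644: g = -0.01264, g' = -0.2857 → ψ = 0.2201
  ψ = 0.2201: g = -0.00021, g' = -0.2767 → ψ = 0.2194
Converged at ψ = 0.2194.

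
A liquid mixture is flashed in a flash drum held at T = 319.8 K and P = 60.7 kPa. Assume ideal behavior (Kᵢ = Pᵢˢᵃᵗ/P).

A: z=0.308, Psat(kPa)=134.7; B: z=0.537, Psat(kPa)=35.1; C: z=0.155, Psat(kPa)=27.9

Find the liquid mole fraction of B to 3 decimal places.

Raoult's law: Kᵢ = Pᵢˢᵃᵗ/P = Pᵢˢᵃᵗ/60.7.
  K_A = 134.7/60.7 = 2.21911, K_B = 35.1/60.7 = 0.57825, K_C = 27.9/60.7 = 0.45964
Material balance + equilibrium reduce to Σ zᵢ(Kᵢ−1)/(1+β(Kᵢ−1)) = 0.
g(0) = ΣzᵢKᵢ − 1 = 0.065 and g(1) = 1 − Σzᵢ/Kᵢ = -0.405, so a root lies in (0, 1).
Newton iteration, β⁰ = 0.6:
  β = 0.600: g = -0.2103, g' = -0.423 → β = 0.103
  β = 0.103: g = 0.0082, g' = -0.517 → β = 0.119
Converged at β = 0.119.
Compositions from xᵢ = zᵢ/(1+β(Kᵢ−1)), yᵢ = Kᵢxᵢ:
  A: x = 0.269, y = 0.597
  B: x = 0.565, y = 0.327
  C: x = 0.166, y = 0.076

x_B = 0.565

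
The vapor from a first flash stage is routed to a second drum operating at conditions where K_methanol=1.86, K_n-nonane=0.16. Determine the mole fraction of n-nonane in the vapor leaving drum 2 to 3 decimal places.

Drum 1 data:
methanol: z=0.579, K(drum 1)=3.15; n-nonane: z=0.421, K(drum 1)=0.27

Drum 1:
Binary case is linear: z₁(K₁−1)(1+ψ₁(K₂−1)) + z₂(K₂−1)(1+ψ₁(K₁−1)) = 0
⇒ ψ₁ = [z₁(K₁−1)+z₂(K₂−1)] / [−(K₁−1)(K₂−1)] = 0.9375/1.5695 = 0.597
Drum-1 compositions:
  methanol: x = 0.253, y = 0.798
  n-nonane: x = 0.747, y = 0.202
Drum-2 feed = drum-1 vapor: z₂ = (0.7984, 0.2016).
Drum 2:
Newton iteration, ψ₂⁰ = 0.58:
  ψ₂ = 0.580: g = 0.1280, g' = -0.804 → ψ₂ = 0.739
  ψ₂ = 0.739: g = -0.0269, g' = -1.211 → ψ₂ = 0.717
  ψ₂ = 0.717: g = -0.0010, g' = -1.125 → ψ₂ = 0.716
Converged at ψ₂ = 0.716.
  methanol: x = 0.494, y = 0.919
  n-nonane: x = 0.506, y = 0.081

y_n-nonane (drum 2) = 0.081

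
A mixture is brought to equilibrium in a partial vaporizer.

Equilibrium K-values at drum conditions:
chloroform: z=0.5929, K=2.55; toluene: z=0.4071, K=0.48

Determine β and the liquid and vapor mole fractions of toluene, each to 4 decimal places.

β = 0.8775, x_toluene = 0.7488, y_toluene = 0.3594

Let β = V/F and solve Σ zᵢ(Kᵢ−1)/(1+β(Kᵢ−1)) = 0.
Check two-phase: ΣzᵢKᵢ = 1.7073 > 1 and Σzᵢ/Kᵢ = 1.0806 > 1, so g(0) = 0.7073 > 0 and g(1) = -0.0806 < 0.
Newton iteration, β⁰ = 0.5:
  β = 0.5000: g = 0.23167, g' = -0.6531 → β = 0.8547
  β = 0.8547: g = 0.01425, g' = -0.6202 → β = 0.8777
  β = 0.8777: g = -0.00009, g' = -0.6282 → β = 0.8775
Converged at β = 0.8775.
Compositions from xᵢ = zᵢ/(1+β(Kᵢ−1)), yᵢ = Kᵢxᵢ:
  chloroform: x = 0.2512, y = 0.6406
  toluene: x = 0.7488, y = 0.3594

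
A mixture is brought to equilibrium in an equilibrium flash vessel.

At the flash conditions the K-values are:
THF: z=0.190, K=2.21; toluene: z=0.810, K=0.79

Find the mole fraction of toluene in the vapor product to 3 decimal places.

y_toluene = 0.673

Rachford–Rice: g(V/F) = Σ zᵢ(Kᵢ−1)/(1+V/F(Kᵢ−1)) = 0.
Feasibility: ΣzᵢKᵢ = 1.060, Σzᵢ/Kᵢ = 1.111 — both > 1, two phases present.
Binary case is linear: z₁(K₁−1)(1+V/F(K₂−1)) + z₂(K₂−1)(1+V/F(K₁−1)) = 0
⇒ V/F = [z₁(K₁−1)+z₂(K₂−1)] / [−(K₁−1)(K₂−1)] = 0.0598/0.2541 = 0.235
Compositions from xᵢ = zᵢ/(1+V/F(Kᵢ−1)), yᵢ = Kᵢxᵢ:
  THF: x = 0.148, y = 0.327
  toluene: x = 0.852, y = 0.673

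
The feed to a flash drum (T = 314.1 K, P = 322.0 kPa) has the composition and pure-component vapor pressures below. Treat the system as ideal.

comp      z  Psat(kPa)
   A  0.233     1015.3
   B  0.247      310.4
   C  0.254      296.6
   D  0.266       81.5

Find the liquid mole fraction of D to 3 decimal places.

Raoult's law: Kᵢ = Pᵢˢᵃᵗ/P = Pᵢˢᵃᵗ/322.0.
  K_A = 1015.3/322.0 = 3.15311, K_B = 310.4/322.0 = 0.96398, K_C = 296.6/322.0 = 0.92112, K_D = 81.5/322.0 = 0.25311
Material balance + equilibrium reduce to Σ zᵢ(Kᵢ−1)/(1+β(Kᵢ−1)) = 0.
Feasibility: ΣzᵢKᵢ = 1.274, Σzᵢ/Kᵢ = 1.657 — both > 1, two phases present.
Newton–Raphson from β = 0.59:
  β = 0.590: g = -0.1643, g' = -0.686 → β = 0.350
  β = 0.350: g = -0.0128, g' = -0.625 → β = 0.330
Converged at β = 0.330.
Compositions from xᵢ = zᵢ/(1+β(Kᵢ−1)), yᵢ = Kᵢxᵢ:
  A: x = 0.136, y = 0.429
  B: x = 0.250, y = 0.241
  C: x = 0.261, y = 0.240
  D: x = 0.353, y = 0.089

x_D = 0.353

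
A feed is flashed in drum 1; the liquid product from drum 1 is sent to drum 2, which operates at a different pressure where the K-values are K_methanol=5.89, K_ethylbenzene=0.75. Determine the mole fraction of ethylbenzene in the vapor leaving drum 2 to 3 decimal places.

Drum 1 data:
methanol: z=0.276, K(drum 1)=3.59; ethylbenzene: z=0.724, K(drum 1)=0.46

y_ethylbenzene (drum 2) = 0.714

Drum 1:
Rachford–Rice: g(ψ₁) = Σ zᵢ(Kᵢ−1)/(1+ψ₁(Kᵢ−1)) = 0.
Feasibility: ΣzᵢKᵢ = 1.324, Σzᵢ/Kᵢ = 1.651 — both > 1, two phases present.
Newton–Raphson from ψ₁ = 0.54:
  ψ₁ = 0.540: g = -0.2539, g' = -0.743 → ψ₁ = 0.198
  ψ₁ = 0.198: g = 0.0347, g' = -1.073 → ψ₁ = 0.230
  ψ₁ = 0.230: g = 0.0012, g' = -1.002 → ψ₁ = 0.232
Converged at ψ₁ = 0.232.
Drum-1 compositions:
  methanol: x = 0.173, y = 0.619
  ethylbenzene: x = 0.827, y = 0.381
Drum-2 feed = drum-1 liquid: z₂ = (0.1725, 0.8275).
Drum 2:
Let ψ₂ = V/F and solve Σ zᵢ(Kᵢ−1)/(1+ψ₂(Kᵢ−1)) = 0.
Check two-phase: ΣzᵢKᵢ = 1.637 > 1 and Σzᵢ/Kᵢ = 1.133 > 1, so g(0) = 0.637 > 0 and g(1) = -0.133 < 0.
Binary case is linear: z₁(K₁−1)(1+ψ₂(K₂−1)) + z₂(K₂−1)(1+ψ₂(K₁−1)) = 0
⇒ ψ₂ = [z₁(K₁−1)+z₂(K₂−1)] / [−(K₁−1)(K₂−1)] = 0.6368/1.2225 = 0.521
  methanol: x = 0.049, y = 0.286
  ethylbenzene: x = 0.951, y = 0.714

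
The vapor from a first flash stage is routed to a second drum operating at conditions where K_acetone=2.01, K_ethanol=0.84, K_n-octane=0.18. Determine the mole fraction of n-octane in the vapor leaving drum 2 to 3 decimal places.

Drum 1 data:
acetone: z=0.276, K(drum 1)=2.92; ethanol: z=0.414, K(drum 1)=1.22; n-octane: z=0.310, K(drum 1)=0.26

Drum 1:
Let ψ₁ = V/F and solve Σ zᵢ(Kᵢ−1)/(1+ψ₁(Kᵢ−1)) = 0.
Feasibility: ΣzᵢKᵢ = 1.392, Σzᵢ/Kᵢ = 1.626 — both > 1, two phases present.
Newton iteration, ψ₁⁰ = 0.5:
  ψ₁ = 0.500: g = -0.0117, g' = -0.709 → ψ₁ = 0.483
Converged at ψ₁ = 0.483.
Drum-1 compositions:
  acetone: x = 0.143, y = 0.418
  ethanol: x = 0.374, y = 0.457
  n-octane: x = 0.483, y = 0.125
Drum-2 feed = drum-1 vapor: z₂ = (0.4180, 0.4565, 0.1255).
Drum 2:
Rachford–Rice: g(ψ₂) = Σ zᵢ(Kᵢ−1)/(1+ψ₂(Kᵢ−1)) = 0.
g(0) = ΣzᵢKᵢ − 1 = 0.246 and g(1) = 1 − Σzᵢ/Kᵢ = -0.449, so a root lies in (0, 1).
Newton–Raphson from ψ₂ = 0.5:
  ψ₂ = 0.500: g = 0.0267, g' = -0.444 → ψ₂ = 0.560
  ψ₂ = 0.560: g = -0.0009, g' = -0.477 → ψ₂ = 0.558
Converged at ψ₂ = 0.558.
  acetone: x = 0.267, y = 0.537
  ethanol: x = 0.501, y = 0.421
  n-octane: x = 0.231, y = 0.042

y_n-octane (drum 2) = 0.042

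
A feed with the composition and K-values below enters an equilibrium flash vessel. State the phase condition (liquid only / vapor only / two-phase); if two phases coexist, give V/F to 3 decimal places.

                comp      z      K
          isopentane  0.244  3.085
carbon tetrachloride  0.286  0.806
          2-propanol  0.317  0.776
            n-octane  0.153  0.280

ΣzᵢKᵢ = 1.272; Σzᵢ/Kᵢ = 1.389.
Both exceed 1, so a two-phase solution exists.
Iterate (Newton) starting at ψ = 0.55:
  ψ = 0.550: g = -0.0885, g' = -0.482 → ψ = 0.366
  ψ = 0.366: g = 0.0017, g' = -0.519 → ψ = 0.370
Converged at ψ = 0.370.

two-phase, V/F = 0.370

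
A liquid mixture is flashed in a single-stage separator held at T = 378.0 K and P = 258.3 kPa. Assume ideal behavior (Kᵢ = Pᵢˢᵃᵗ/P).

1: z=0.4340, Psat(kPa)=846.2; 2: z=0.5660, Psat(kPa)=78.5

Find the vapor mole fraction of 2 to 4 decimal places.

Raoult's law: Kᵢ = Pᵢˢᵃᵗ/P = Pᵢˢᵃᵗ/258.3.
  K_1 = 846.2/258.3 = 3.276036, K_2 = 78.5/258.3 = 0.303910
Let ψ = V/F and solve Σ zᵢ(Kᵢ−1)/(1+ψ(Kᵢ−1)) = 0.
Check two-phase: ΣzᵢKᵢ = 1.5938 > 1 and Σzᵢ/Kᵢ = 1.9949 > 1, so g(0) = 0.5938 > 0 and g(1) = -0.9949 < 0.
Binary case is linear: z₁(K₁−1)(1+ψ(K₂−1)) + z₂(K₂−1)(1+ψ(K₁−1)) = 0
⇒ ψ = [z₁(K₁−1)+z₂(K₂−1)] / [−(K₁−1)(K₂−1)] = 0.59381/1.58433 = 0.3748
Compositions from xᵢ = zᵢ/(1+ψ(Kᵢ−1)), yᵢ = Kᵢxᵢ:
  1: x = 0.2342, y = 0.7673
  2: x = 0.7658, y = 0.2327

y_2 = 0.2327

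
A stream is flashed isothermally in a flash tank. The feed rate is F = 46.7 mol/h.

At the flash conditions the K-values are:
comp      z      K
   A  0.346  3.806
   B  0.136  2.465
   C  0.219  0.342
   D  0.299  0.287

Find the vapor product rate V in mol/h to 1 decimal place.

Newton iteration, ψ⁰ = 0.5:
  ψ = 0.500: g = -0.0270, g' = -1.147 → ψ = 0.476
Converged at ψ = 0.476.
Then V = ψ·F = 0.4765·46.7 = 22.3 mol/h and L = F − V = 24.4 mol/h.

V = 22.3 mol/h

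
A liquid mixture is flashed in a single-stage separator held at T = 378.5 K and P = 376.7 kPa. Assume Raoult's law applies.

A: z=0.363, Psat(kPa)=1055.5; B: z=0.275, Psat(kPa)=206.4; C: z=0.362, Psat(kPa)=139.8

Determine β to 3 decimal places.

Raoult's law: Kᵢ = Pᵢˢᵃᵗ/P = Pᵢˢᵃᵗ/376.7.
  K_A = 1055.5/376.7 = 2.80196, K_B = 206.4/376.7 = 0.54792, K_C = 139.8/376.7 = 0.37112
Newton iteration, β⁰ = 0.63:
  β = 0.630: g = -0.2445, g' = -0.761 → β = 0.309
  β = 0.309: g = -0.0067, g' = -0.783 → β = 0.300
Converged at β = 0.300.

β = 0.300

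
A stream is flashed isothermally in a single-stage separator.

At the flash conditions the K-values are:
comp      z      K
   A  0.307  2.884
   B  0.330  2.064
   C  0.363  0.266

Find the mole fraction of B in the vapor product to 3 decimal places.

y_B = 0.413

Let β = V/F and solve Σ zᵢ(Kᵢ−1)/(1+β(Kᵢ−1)) = 0.
Check two-phase: ΣzᵢKᵢ = 1.663 > 1 and Σzᵢ/Kᵢ = 1.631 > 1, so g(0) = 0.663 > 0 and g(1) = -0.631 < 0.
Newton–Raphson from β = 0.5:
  β = 0.500: g = 0.1061, g' = -0.936 → β = 0.613
  β = 0.613: g = -0.0038, g' = -1.018 → β = 0.610
Converged at β = 0.610.
Compositions from xᵢ = zᵢ/(1+β(Kᵢ−1)), yᵢ = Kᵢxᵢ:
  A: x = 0.143, y = 0.412
  B: x = 0.200, y = 0.413
  C: x = 0.657, y = 0.175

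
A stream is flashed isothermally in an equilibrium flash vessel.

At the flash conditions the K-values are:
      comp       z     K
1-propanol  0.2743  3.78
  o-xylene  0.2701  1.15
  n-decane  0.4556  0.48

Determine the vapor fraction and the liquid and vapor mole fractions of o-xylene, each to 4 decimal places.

Newton–Raphson from ψ = 0.68:
  ψ = 0.6800: g = -0.06592, g' = -0.5536 → ψ = 0.5609
  ψ = 0.5609: g = 0.00085, g' = -0.5743 → ψ = 0.5624
Converged at ψ = 0.5624.
Compositions from xᵢ = zᵢ/(1+ψ(Kᵢ−1)), yᵢ = Kᵢxᵢ:
  1-propanol: x = 0.1070, y = 0.4045
  o-xylene: x = 0.2491, y = 0.2865
  n-decane: x = 0.6439, y = 0.3091

ψ = 0.5624, x_o-xylene = 0.2491, y_o-xylene = 0.2865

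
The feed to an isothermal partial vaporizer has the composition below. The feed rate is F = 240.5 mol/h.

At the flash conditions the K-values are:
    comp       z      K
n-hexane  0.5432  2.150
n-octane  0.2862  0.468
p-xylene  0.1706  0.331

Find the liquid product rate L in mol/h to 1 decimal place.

L = 113.3 mol/h

Iterate (Newton) starting at V/F = 0.45:
  V/F = 0.4500: g = 0.04818, g' = -0.6083 → V/F = 0.5292
  V/F = 0.5292: g = -0.00027, g' = -0.6175 → V/F = 0.5288
Converged at V/F = 0.5288.
Then V = V/F·F = 0.5288·240.5 = 127.2 mol/h and L = F − V = 113.3 mol/h.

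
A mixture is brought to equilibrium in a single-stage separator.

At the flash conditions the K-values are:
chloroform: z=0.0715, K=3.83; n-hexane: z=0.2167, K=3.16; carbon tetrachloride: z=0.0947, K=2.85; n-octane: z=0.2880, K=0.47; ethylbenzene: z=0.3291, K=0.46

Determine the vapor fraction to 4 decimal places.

ψ = 0.4330

Material balance + equilibrium reduce to Σ zᵢ(Kᵢ−1)/(1+ψ(Kᵢ−1)) = 0.
Feasibility: ΣzᵢKᵢ = 1.5153, Σzᵢ/Kᵢ = 1.4487 — both > 1, two phases present.
Newton–Raphson from ψ = 0.59:
  ψ = 0.5900: g = -0.11753, g' = -0.7278 → ψ = 0.4285
  ψ = 0.4285: g = 0.00354, g' = -0.7884 → ψ = 0.4330
Converged at ψ = 0.4330.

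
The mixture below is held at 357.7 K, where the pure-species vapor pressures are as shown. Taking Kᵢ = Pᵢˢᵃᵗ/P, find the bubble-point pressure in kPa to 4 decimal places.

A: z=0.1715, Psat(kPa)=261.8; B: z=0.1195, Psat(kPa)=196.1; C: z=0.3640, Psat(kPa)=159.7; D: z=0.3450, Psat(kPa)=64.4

At the bubble point ψ → 0, so ΣzᵢKᵢ = 1 with Kᵢ = Pᵢˢᵃᵗ/P ⇒ P = ΣzᵢPᵢˢᵃᵗ.
P = 0.1715·261.8 + 0.1195·196.1 + 0.3640·159.7 + 0.3450·64.4 = 148.6814 kPa

Pbub = 148.6814 kPa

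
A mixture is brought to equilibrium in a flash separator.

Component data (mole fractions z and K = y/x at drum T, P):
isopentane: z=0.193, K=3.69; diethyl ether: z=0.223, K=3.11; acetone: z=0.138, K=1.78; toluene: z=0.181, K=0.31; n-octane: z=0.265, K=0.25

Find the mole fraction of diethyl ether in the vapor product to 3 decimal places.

y_diethyl ether = 0.332

Newton iteration, β⁰ = 0.33:
  β = 0.330: g = 0.2122, g' = -1.198 → β = 0.507
  β = 0.507: g = 0.0112, g' = -1.117 → β = 0.517
Converged at β = 0.517.
Compositions from xᵢ = zᵢ/(1+β(Kᵢ−1)), yᵢ = Kᵢxᵢ:
  isopentane: x = 0.081, y = 0.298
  diethyl ether: x = 0.107, y = 0.332
  acetone: x = 0.098, y = 0.175
  toluene: x = 0.281, y = 0.087
  n-octane: x = 0.433, y = 0.108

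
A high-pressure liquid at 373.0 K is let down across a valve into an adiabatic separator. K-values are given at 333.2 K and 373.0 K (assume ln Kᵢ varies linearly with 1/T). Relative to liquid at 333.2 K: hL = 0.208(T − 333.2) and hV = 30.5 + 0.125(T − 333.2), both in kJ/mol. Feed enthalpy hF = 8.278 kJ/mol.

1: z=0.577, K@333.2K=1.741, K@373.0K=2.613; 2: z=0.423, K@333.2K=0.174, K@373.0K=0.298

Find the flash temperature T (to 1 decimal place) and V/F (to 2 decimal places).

Adiabatic flash: solve Rachford–Rice at each trial T, then check hF = ψ·hV(T) + (1−ψ)·hL(T).
  T = 333.2 K: K = (1.741, 0.174), RR gives ψ = 0.128, H_out = 3.895 kJ/mol
  T = 373.0 K: K = (2.613, 0.298), RR gives ψ = 0.560, H_out = 23.500 kJ/mol
  T = 353.1 K: K = (2.157, 0.231), RR gives ψ = 0.385, H_out = 15.247 kJ/mol
  T = 343.1 K: K = (1.943, 0.201), RR gives ψ = 0.274, H_out = 10.186 kJ/mol
  T = 338.1 K: K = (1.840, 0.187), RR gives ψ = 0.206, H_out = 7.223 kJ/mol
  T = 340.6 K: K = (1.891, 0.194), RR gives ψ = 0.241, H_out = 8.750 kJ/mol
  T = 339.4 K: K = (1.866, 0.191), RR gives ψ = 0.225, H_out = 8.030 kJ/mol
Linear interpolation between T = 339.4 (H_out = 8.030) and T = 340.6 (H_out = 8.750) on hF = 8.278 gives T ≈ 339.8 K, at which ψ = 0.23.

T = 339.8 K, V/F = 0.23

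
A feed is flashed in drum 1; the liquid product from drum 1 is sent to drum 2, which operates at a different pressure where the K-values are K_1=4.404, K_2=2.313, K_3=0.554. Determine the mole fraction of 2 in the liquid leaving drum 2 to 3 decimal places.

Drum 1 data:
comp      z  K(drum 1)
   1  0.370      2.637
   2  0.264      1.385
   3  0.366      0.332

x_2 (drum 2) = 0.119

Drum 1:
Rachford–Rice: g(ψ₁) = Σ zᵢ(Kᵢ−1)/(1+ψ₁(Kᵢ−1)) = 0.
Check two-phase: ΣzᵢKᵢ = 1.463 > 1 and Σzᵢ/Kᵢ = 1.433 > 1, so g(0) = 0.463 > 0 and g(1) = -0.433 < 0.
Newton iteration, ψ₁⁰ = 0.36:
  ψ₁ = 0.360: g = 0.1485, g' = -0.706 → ψ₁ = 0.570
  ψ₁ = 0.570: g = 0.0016, g' = -0.718 → ψ₁ = 0.573
Converged at ψ₁ = 0.573.
Drum-1 compositions:
  1: x = 0.191, y = 0.504
  2: x = 0.216, y = 0.300
  3: x = 0.593, y = 0.197
Drum-2 feed = drum-1 liquid: z₂ = (0.1910, 0.2163, 0.5927).
Drum 2:
Rachford–Rice: g(ψ₂) = Σ zᵢ(Kᵢ−1)/(1+ψ₂(Kᵢ−1)) = 0.
Check two-phase: ΣzᵢKᵢ = 1.670 > 1 and Σzᵢ/Kᵢ = 1.207 > 1, so g(0) = 0.670 > 0 and g(1) = -0.207 < 0.
Newton–Raphson from ψ₂ = 0.5:
  ψ₂ = 0.500: g = 0.0719, g' = -0.634 → ψ₂ = 0.613
  ψ₂ = 0.613: g = 0.0040, g' = -0.570 → ψ₂ = 0.620
Converged at ψ₂ = 0.620.
  1: x = 0.061, y = 0.270
  2: x = 0.119, y = 0.276
  3: x = 0.819, y = 0.454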